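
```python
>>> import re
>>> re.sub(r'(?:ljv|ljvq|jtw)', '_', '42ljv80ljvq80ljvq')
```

'42_80_q80_q'

Branches in `(...|...)` are attempted left-to-right; the first branch that allows the whole pattern to succeed is taken.
Each match is replaced by '_'.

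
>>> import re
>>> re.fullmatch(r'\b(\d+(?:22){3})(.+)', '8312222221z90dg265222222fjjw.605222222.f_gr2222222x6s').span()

(0, 53)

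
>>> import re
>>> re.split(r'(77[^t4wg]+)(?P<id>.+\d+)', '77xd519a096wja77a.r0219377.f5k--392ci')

['', '77xd519a096', 'wja77a.r0219377.f5k--392', 'ci']

The pattern matches the literal '77', then one or more of any character except [t4wg] (captured); then one or more of any character, then one or more of a digit (captured as 'id').
Because the pattern has a capturing group, `split` also inserts each captured text between the pieces.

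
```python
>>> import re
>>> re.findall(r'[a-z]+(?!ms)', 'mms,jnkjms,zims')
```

The negative lookahead/lookbehind blocks any match where the forbidden context is present.
Scanning left to right: at [0:3] → 'mms'; at [4:10] → 'jnkjms'; at [11:15] → 'zims'.
No capturing groups, so `findall` returns the 3 full match strings.

['mms', 'jnkjms', 'zims']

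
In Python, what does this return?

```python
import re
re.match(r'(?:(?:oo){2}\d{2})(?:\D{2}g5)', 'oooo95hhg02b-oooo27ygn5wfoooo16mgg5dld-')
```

Pattern: the literal 'oo' repeated 2 times, then exactly 2 of a digit (non-capturing group); then exactly 2 of a non-digit, then the literal 'g5' (non-capturing group).
`match` is anchored at position 0; if the pattern doesn't fit there, it returns None.
Here position 0 doesn't satisfy it, so the call returns None.

None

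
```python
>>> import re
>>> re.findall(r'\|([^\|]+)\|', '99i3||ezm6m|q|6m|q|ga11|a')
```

Scanning left to right: at [5:12] match '|ezm6m|', group 1 = 'ezm6m'; at [13:17] match '|6m|', group 1 = '6m'; at [18:24] match '|ga11|', group 1 = 'ga11'.
One capturing group, so `findall` returns just the captured substring from each match — 3 in all.

['ezm6m', '6m', 'ga11']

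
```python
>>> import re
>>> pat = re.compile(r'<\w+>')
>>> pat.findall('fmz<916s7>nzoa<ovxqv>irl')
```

With no groups in the pattern, `findall` gives back each whole match — 2 here.

['<916s7>', '<ovxqv>']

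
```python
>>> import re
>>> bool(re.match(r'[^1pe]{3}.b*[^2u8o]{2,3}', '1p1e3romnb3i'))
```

`re.match` only tries the pattern at the start of the string.
Here the pattern fails at index 0, so the call returns None, and `bool(None)` is False.

False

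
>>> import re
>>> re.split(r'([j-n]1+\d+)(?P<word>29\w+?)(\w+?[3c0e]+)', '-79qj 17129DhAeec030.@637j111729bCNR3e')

['-79qj 17129DhAeec030.@637', 'j1117', '29b', 'CNR3e', '']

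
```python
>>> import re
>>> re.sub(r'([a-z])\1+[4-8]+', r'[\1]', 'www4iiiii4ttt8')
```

The backreference `\1` re-matches whatever the first group consumed, character for character.
Matches: at [0:4] → 'www4'; at [4:10] → 'iiiii4'; at [10:14] → 'ttt8'.
`\1` in the replacement pulls in group 1's text for each match.

'[w][i][t]'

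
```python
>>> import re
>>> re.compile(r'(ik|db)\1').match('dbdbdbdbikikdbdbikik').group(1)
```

The match spans [0:4] → 'dbdb'.
Captured: group 1 = 'db'.

'db'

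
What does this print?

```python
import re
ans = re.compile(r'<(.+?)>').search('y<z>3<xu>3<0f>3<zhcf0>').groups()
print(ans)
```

('z',)

`re.search` scans for the first position where the pattern succeeds.
The match spans [1:4] → '<z>'.
Captured: group 1 = 'z'.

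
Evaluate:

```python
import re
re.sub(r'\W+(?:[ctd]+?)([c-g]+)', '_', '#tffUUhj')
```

This matches one or more of a non-word character; then one or more of one of [ctd] (lazy) (non-capturing group); then one or more of a character in [c-g] (captured).
Matches: at [0:4] → '#tff'.
`sub` substitutes '_' at each match site.

'_UUhj'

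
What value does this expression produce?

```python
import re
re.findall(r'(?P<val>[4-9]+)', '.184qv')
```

['84']

The pattern matches one or more of a character in [4-9] (captured as 'val').
Walking the string: at [2:4] match '84', group 1 = '84'.
Because there's exactly one group, `findall` drops the full match and keeps group 1 from the one hit.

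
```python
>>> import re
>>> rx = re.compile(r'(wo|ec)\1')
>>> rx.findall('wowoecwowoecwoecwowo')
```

['wo', 'wo', 'wo']

A backreference is literal: `\1` must see the identical characters the first group matched.
One capturing group, so `findall` returns just the captured substring from each match — 3 in all.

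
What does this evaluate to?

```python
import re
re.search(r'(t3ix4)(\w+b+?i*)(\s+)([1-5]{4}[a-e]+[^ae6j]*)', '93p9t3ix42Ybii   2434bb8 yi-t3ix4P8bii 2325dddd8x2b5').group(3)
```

Pattern: the literal 't3i', then the literal 'x4' (captured); then one or more of a word character, then one or more of the literal 'b' (lazy), then zero or more of the literal 'i' (captured); then one or more of whitespace (captured); then exactly 4 of a character in [1-5], then one or more of a character in [a-e], then zero or more of any character except [ae6j] (captured).
`re.search` tries every starting position until one works.
The match spans [4:52] → 't3ix42Ybii   2434bb8 yi-t3ix4P8bii 2325dddd8x2b5'.
Captured: group 1 = 't3ix4', group 2 = '2Ybii', group 3 = '   ', group 4 = '2434bb8 yi-t3ix4P8bii 2325dddd8x2b5'.

'   '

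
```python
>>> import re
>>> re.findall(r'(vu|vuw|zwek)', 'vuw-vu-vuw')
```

`|` is ordered: at each position the engine commits to the first alternative that works.
Walking the string: at [0:2] match 'vu', group 1 = 'vu'; at [4:6] match 'vu', group 1 = 'vu'; at [7:9] match 'vu', group 1 = 'vu'.
`findall` collects group 1 from each match (3 total).

['vu', 'vu', 'vu']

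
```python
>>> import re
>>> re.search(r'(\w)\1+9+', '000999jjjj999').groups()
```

The backreference `\1` re-matches whatever the first group consumed, character for character.
Unlike `match`, `search` isn't anchored — it looks for the pattern anywhere in the string.
The match spans [0:6] → '000999'.
Captured: group 1 = '0'.

('0',)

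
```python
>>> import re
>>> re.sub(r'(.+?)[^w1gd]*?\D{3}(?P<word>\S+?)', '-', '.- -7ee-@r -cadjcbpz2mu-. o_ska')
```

This matches one or more of any character (lazy) (captured); then zero or more of any character except [w1gd] (lazy), then exactly 3 of a non-digit; then one or more of a non-whitespace character (lazy) (captured as 'word').
Because the quantifier is non-greedy, it stops expanding at the earliest point where the rest of the pattern can succeed.
Matches: at [0:5] → '.- -7'; at [5:10] → 'ee-@r'; at [10:15] → ' -cad'; at [15:20] → 'jcbpz'; at [20:25] → '2mu-.'; ….
Every occurrence is swapped for '-'.

'------a'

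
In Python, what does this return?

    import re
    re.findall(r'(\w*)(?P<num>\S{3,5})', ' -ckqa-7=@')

2 groups means each result is a tuple of 2 captured strings — 2 here.

[('', '-ckqa'), ('', '-7=@')]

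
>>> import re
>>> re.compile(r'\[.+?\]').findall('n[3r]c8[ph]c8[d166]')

['[3r]', '[ph]', '[d166]']

A `+?`/`*?`/`{m,n}?` starts at its minimum and grows only as far as needed for what follows to match.
No capturing groups, so `findall` returns the 3 full match strings.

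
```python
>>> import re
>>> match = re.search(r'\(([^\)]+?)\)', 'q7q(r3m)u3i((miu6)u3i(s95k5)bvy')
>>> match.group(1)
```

'r3m'

`search` walks the string left to right and returns the first match it finds.
The match spans [3:8] → '(r3m)'.
Captured: group 1 = 'r3m'.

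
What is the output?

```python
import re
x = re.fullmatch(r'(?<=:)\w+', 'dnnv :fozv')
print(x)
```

The positive lookaround only admits positions where the adjacent text matches; those characters stay outside the span.
For `fullmatch`, every character of the input must be accounted for by the pattern.
Here the string isn't matched end-to-end, so the call returns None.

None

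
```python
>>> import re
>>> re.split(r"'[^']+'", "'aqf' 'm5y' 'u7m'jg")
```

['', ' ', ' ', 'jg']

Each match becomes a cut point; 4 segments remain.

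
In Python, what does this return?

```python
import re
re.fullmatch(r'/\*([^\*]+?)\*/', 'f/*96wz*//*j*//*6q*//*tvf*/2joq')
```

None

For `fullmatch`, every character of the input must be accounted for by the pattern.
Here there's no way to consume every character, so the call returns None.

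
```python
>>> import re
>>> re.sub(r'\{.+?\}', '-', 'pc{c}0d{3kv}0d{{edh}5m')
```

Matches: at [2:5] → '{c}'; at [7:12] → '{3kv}'; at [14:20] → '{{edh}'.
`sub` substitutes '-' at each match site.

'pc-0d-0d-5m'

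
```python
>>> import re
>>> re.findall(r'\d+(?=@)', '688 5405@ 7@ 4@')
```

The positive lookaround only admits positions where the adjacent text matches; those characters stay outside the span.
With no groups in the pattern, `findall` gives back each whole match — 3 here.

['5405', '7', '4']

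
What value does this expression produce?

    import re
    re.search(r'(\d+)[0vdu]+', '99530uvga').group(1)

'99530'

The match spans [0:7] → '99530uv'.
Captured: group 1 = '99530'.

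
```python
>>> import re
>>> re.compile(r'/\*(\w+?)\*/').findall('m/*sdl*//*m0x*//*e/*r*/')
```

['sdl', 'm0x', 'r']

`findall` collects group 1 from each match (3 total).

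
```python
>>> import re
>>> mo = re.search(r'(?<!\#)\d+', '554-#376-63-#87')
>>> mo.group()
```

A negative assertion filters positions out without eating any characters.
`re.search` tries every starting position until one works.
The match spans [0:3] → '554'.

'554'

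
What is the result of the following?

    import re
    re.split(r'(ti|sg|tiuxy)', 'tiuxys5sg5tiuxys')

['', 'ti', 'uxys5', 'sg', '5', 'ti', 'uxys']

`|` is ordered: at each position the engine commits to the first alternative that works.
`re.split` interleaves the captured-group text with the surrounding fragments.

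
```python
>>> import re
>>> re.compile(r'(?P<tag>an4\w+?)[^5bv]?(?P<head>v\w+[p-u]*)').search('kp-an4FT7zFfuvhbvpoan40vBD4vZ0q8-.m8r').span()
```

The pattern matches the literal 'an4', then one or more of a word character (lazy) (captured as 'tag'); then optionally any character except [5bv]; then a literal 'v', then one or more of a word character, then zero or more of a character in [p-u] (captured as 'head').
`re.search` scans for the first position where the pattern succeeds.
The match spans [3:32] → 'an4FT7zFfuvhbvpoan40vBD4vZ0q8'.
Captured: group 1 = 'an4FT7zFf', group 2 = 'vhbvpoan40vBD4vZ0q8'.

(3, 32)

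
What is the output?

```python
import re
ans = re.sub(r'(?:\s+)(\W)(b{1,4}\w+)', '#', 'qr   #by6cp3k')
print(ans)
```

Pattern: one or more of whitespace (non-capturing group); then a non-word character (captured); then 1 to 4 of the literal 'b', then one or more of a word character (captured).
Matches: at [2:13] → '   #by6cp3k'.
Each match is replaced by '#'.

qr#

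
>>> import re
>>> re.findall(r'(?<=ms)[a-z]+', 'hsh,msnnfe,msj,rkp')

The lookaround is zero-width — it requires the adjacent text to match without consuming it, so the asserted text isn't part of the match.
With no groups in the pattern, `findall` gives back each whole match — 2 here.

['nnfe', 'j']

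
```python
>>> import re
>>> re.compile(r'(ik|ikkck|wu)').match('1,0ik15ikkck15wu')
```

`match` is anchored at position 0; if the pattern doesn't fit there, it returns None.
Here the pattern fails at index 0, so the call returns None.

None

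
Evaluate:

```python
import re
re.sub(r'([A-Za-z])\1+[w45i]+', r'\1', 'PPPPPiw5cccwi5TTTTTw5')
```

'PcT'

The backreference `\1` re-matches whatever the first group consumed, character for character.
Matches: at [0:8] → 'PPPPPiw5'; at [8:14] → 'cccwi5'; at [14:21] → 'TTTTTw5'.
Each match is replaced using the text its own group 1 captured.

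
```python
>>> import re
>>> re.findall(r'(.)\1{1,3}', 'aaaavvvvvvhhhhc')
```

['a', 'v', 'v', 'h']

A backreference is literal: `\1` must see the identical characters the first group matched.
`findall` collects group 1 from each match (4 total).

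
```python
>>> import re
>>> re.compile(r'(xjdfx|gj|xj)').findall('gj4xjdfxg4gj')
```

['gj', 'xjdfx', 'gj']

The regex engine tests alternatives in the order written; an earlier branch that matches wins even if a later one would match more.
`findall` collects group 1 from each match (3 total).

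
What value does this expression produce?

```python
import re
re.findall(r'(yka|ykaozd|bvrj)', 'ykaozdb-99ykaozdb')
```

['yka', 'yka']

`|` is ordered: at each position the engine commits to the first alternative that works.
One capturing group, so `findall` returns just the captured substring from each match — 2 in all.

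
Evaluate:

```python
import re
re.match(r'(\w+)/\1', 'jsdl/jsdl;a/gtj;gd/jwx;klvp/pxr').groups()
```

('jsdl',)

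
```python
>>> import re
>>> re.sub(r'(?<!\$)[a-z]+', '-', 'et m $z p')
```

`(?!…)`/`(?<!…)` only lets a position through if the neighbouring text does NOT match; no characters are consumed.
`sub` substitutes '-' at each match site.

'- - $z -'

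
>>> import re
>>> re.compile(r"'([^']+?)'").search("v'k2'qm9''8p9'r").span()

(1, 5)

`re.search` tries every starting position until one works.
The match spans [1:5] → "'k2'".
Captured: group 1 = 'k2'.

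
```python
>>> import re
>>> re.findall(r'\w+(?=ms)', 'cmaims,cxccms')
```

The lookaround is zero-width — it requires the adjacent text to match without consuming it, so the asserted text isn't part of the match.
Scanning left to right: at [0:4] → 'cmai'; at [7:11] → 'cxcc'.
Since nothing is captured, `findall` lists the 2 matched substrings directly.

['cmai', 'cxcc']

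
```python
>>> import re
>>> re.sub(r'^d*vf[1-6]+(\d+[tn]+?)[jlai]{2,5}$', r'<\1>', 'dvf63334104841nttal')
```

Pattern: anchored at the start of the string; then zero or more of a literal 'd', then the literal 'vf', then one or more of a character in [1-6]; then one or more of a digit, then one or more of one of [tn] (lazy) (captured); then 2 to 5 of one of [jlai]; then anchored at the end.
Matches: at [0:19] → 'dvf63334104841nttal'.
`\1` in the replacement pulls in group 1's text for each match.

'<04841ntt>'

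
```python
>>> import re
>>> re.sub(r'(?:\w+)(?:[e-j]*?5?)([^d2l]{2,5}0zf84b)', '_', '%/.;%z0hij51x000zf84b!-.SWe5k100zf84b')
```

'%/.;%_!-._'

This matches one or more of a word character (non-capturing group); then zero or more of a character in [e-j] (lazy), then optionally the literal '5' (non-capturing group); then 2 to 5 of any character except [d2l], then the literal '0zf', then the literal '84b' (captured).
Matches: at [5:21] → 'z0hij51x000zf84b'; at [24:37] → 'SWe5k100zf84b'.
`sub` substitutes '_' at each match site.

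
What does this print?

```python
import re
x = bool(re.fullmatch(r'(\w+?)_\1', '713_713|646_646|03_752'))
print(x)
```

False

`re.fullmatch` is like wrapping the pattern in `^…$` (in single-line mode).
Here the string isn't matched end-to-end, so the call returns None, and `bool(None)` is False.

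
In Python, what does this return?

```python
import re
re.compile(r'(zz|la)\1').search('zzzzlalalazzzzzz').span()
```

`\1` has to match the exact text group 1 already captured.
The match spans [0:4] → 'zzzz'.

(0, 4)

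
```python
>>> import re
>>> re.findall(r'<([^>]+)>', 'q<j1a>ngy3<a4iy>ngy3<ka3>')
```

Because there's exactly one group, `findall` drops the full match and keeps group 1 from each hit.

['j1a', 'a4iy', 'ka3']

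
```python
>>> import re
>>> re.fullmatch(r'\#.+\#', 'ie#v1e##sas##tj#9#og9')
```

None

`re.fullmatch` is like wrapping the pattern in `^…$` (in single-line mode).
Here the pattern can't cover the whole string, so the call returns None.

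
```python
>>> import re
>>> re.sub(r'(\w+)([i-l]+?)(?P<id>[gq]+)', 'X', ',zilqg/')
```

',X/'

This matches one or more of a word character (captured); then one or more of a character in [i-l] (lazy) (captured); then one or more of one of [gq] (captured as 'id').
Matches: at [1:6] → 'zilqg'.
Every occurrence is swapped for 'X'.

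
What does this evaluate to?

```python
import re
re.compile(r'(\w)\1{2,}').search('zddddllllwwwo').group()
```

After group 1 captures some text, `\1` only succeeds where that same text appears again.
The match spans [1:5] → 'dddd'.

'dddd'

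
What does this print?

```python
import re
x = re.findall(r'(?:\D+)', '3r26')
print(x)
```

['r']

The pattern matches one or more of a non-digit (non-capturing group).
Matches: at [1:2] → 'r'.
`findall` yields the raw match text (1 of them) because the pattern has no groups.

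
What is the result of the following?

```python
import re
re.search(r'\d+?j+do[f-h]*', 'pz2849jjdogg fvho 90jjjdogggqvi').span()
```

The match spans [2:12] → '2849jjdogg'.

(2, 12)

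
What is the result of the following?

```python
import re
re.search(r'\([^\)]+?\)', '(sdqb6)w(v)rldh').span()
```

(0, 7)

`re.search` scans for the first position where the pattern succeeds.
The match spans [0:7] → '(sdqb6)'.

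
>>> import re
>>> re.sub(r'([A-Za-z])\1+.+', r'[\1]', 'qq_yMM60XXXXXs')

'[q]'

`\1` is not a pattern — it's the concrete string captured by group 1, re-applied verbatim.
Matches: at [0:14] → 'qq_yMM60XXXXXs'.
`\1` in the replacement pulls in group 1's text for each match.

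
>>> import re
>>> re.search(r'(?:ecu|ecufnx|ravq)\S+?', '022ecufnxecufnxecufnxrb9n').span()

Branches in `(...|...)` are attempted left-to-right; the first branch that allows the whole pattern to succeed is taken.
The match spans [3:7] → 'ecuf'.

(3, 7)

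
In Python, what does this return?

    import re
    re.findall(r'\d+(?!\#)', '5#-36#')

['3']

`(?!…)`/`(?<!…)` only lets a position through if the neighbouring text does NOT match; no characters are consumed.
Scanning left to right: at [3:4] → '3'.
Since nothing is captured, `findall` lists the 1 matched substring directly.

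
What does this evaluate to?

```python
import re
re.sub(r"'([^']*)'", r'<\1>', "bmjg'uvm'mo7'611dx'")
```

'bmjg<uvm>mo7<611dx>'

`\1` in the replacement pulls in group 1's text for each match.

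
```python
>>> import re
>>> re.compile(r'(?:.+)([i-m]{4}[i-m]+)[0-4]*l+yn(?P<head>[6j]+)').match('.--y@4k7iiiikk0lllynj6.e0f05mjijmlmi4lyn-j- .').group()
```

'.--y@4k7iiiikk0lllynj6'

This matches one or more of any character (non-capturing group); then exactly 4 of a character in [i-m], then one or more of a character in [i-m] (captured); then zero or more of a character in [0-4], then one or more of the literal 'l', then the literal 'yn'; then one or more of one of [6j] (captured as 'head').
With `match`, the pattern is implicitly anchored at the beginning.
The match spans [0:22] → '.--y@4k7iiiikk0lllynj6'.
Captured: group 1 = 'iiikk', group 2 = 'j6'.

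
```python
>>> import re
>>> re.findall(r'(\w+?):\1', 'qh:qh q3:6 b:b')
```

['qh', 'b']

`\1` has to match the exact text group 1 already captured.
Scanning left to right: at [0:5] match 'qh:qh', group 1 = 'qh'; at [11:14] match 'b:b', group 1 = 'b'.
One capturing group, so `findall` returns just the captured substring from each match — 2 in all.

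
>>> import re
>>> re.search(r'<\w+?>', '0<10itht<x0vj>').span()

(8, 14)

The match spans [8:14] → '<x0vj>'.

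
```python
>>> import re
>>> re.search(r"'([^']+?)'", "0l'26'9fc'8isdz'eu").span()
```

Unlike `match`, `search` isn't anchored — it looks for the pattern anywhere in the string.
The match spans [2:6] → "'26'".
Captured: group 1 = '26'.

(2, 6)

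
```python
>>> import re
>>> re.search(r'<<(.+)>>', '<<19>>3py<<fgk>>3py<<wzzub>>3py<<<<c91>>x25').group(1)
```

Unlike `match`, `search` isn't anchored — it looks for the pattern anywhere in the string.
The match spans [0:40] → '<<19>>3py<<fgk>>3py<<wzzub>>3py<<<<c91>>'.
Captured: group 1 = '19>>3py<<fgk>>3py<<wzzub>>3py<<<<c91'.

'19>>3py<<fgk>>3py<<wzzub>>3py<<<<c91'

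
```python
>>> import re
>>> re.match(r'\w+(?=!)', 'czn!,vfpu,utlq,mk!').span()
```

(0, 3)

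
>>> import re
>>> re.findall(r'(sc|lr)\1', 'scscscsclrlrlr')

A backreference is literal: `\1` must see the identical characters the first group matched.
Matches: at [0:4] match 'scsc', group 1 = 'sc'; at [4:8] match 'scsc', group 1 = 'sc'; at [8:12] match 'lrlr', group 1 = 'lr'.
With a single group, `findall` returns only what that group captured — 3 items.

['sc', 'sc', 'lr']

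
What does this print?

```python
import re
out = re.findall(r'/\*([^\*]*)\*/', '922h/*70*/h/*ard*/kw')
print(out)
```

['70', 'ard']

`findall` collects group 1 from each match (2 total).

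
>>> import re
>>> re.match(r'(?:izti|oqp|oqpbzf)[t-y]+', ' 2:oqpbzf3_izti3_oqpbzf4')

`match` is anchored at position 0; if the pattern doesn't fit there, it returns None.
Here the string doesn't start with a match, so the call returns None.

None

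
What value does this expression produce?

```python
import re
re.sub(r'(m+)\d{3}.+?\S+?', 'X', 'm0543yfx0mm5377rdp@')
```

'Xfx0Xdp@'

Pattern: one or more of a literal 'm' (captured); then exactly 3 of a digit, then one or more of any character (lazy), then one or more of a non-whitespace character (lazy).
Lazy quantifiers expand one character at a time until the remainder of the pattern can match.
Matches: at [0:6] → 'm0543y'; at [9:16] → 'mm5377r'.
Every occurrence is swapped for 'X'.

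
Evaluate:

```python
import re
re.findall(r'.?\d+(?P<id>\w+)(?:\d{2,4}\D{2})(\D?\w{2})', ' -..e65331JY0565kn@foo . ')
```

With 2 capturing groups, `findall` returns a 2-tuple per match.

[('JY05', '@fo')]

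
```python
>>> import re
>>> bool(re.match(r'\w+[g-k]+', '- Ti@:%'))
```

False

`re.match` won't scan ahead — the pattern has to work from the very first character.
Here position 0 doesn't satisfy it, so the call returns None, and `bool(None)` is False.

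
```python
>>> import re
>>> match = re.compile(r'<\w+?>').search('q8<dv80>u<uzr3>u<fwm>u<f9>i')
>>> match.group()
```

'<dv80>'

`re.search` scans for the first position where the pattern succeeds.
The match spans [2:8] → '<dv80>'.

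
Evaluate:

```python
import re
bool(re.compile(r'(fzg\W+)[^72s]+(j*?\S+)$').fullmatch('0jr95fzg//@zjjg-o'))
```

False

Pattern: the literal 'fzg', then one or more of a non-word character (captured); then one or more of any character except [72s]; then zero or more of the literal 'j' (lazy), then one or more of a non-whitespace character (captured); then anchored at the end.
For `fullmatch`, every character of the input must be accounted for by the pattern.
Here there's no way to consume every character, so the call returns None, and `bool(None)` is False.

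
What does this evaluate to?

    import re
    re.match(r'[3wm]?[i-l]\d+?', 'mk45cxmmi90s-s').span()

(0, 3)

This matches optionally one of [3wm], then a character in [i-l]; then one or more of a digit (lazy).
A non-greedy quantifier consumes as few characters as it can — just enough that the remainder of the pattern still matches from where it stops; whatever follows it matches normally.
`match` is anchored at position 0; if the pattern doesn't fit there, it returns None.
The match spans [0:3] → 'mk4'.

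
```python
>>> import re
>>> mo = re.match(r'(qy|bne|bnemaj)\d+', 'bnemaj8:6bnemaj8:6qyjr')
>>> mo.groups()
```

('bnemaj',)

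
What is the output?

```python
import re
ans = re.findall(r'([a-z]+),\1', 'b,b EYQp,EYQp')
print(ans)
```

`\1` has to match the exact text group 1 already captured.
One capturing group, so `findall` returns just the captured substring from the one match — 1 in all.

['b']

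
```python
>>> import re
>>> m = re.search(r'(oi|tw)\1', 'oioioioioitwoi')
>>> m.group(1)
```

The match spans [0:4] → 'oioi'.
Captured: group 1 = 'oi'.

'oi'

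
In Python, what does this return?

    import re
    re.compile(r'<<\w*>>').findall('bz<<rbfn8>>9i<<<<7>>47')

['<<rbfn8>>', '<<7>>']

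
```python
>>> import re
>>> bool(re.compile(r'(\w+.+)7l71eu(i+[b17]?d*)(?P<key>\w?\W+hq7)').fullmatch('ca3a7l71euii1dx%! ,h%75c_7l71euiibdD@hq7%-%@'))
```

False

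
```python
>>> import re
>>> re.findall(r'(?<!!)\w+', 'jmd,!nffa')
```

['jmd', 'ffa']

The negative lookahead/lookbehind blocks any match where the forbidden context is present.
Matches: at [0:3] → 'jmd'; at [6:9] → 'ffa'.
`findall` yields the raw match text (2 of them) because the pattern has no groups.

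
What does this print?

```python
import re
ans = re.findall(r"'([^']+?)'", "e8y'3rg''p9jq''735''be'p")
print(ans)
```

`findall` collects group 1 from each match (4 total).

['3rg', 'p9jq', '735', 'be']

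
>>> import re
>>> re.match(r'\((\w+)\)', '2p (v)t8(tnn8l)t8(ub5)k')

`re.match` only tries the pattern at the start of the string.
Here position 0 doesn't satisfy it, so the call returns None.

None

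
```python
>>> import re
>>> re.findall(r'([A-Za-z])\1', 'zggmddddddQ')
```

`\1` is not a pattern — it's the concrete string captured by group 1, re-applied verbatim.
Scanning left to right: at [1:3] match 'gg', group 1 = 'g'; at [4:6] match 'dd', group 1 = 'd'; at [6:8] match 'dd', group 1 = 'd'; at [8:10] match 'dd', group 1 = 'd'.
With a single group, `findall` returns only what that group captured — 4 items.

['g', 'd', 'd', 'd']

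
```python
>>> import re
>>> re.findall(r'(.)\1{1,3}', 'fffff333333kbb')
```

['f', '3', '3', 'b']

`\1` has to match the exact text group 1 already captured.
Scanning left to right: at [0:4] match 'ffff', group 1 = 'f'; at [5:9] match '3333', group 1 = '3'; at [9:11] match '33', group 1 = '3'; at [12:14] match 'bb', group 1 = 'b'.
Because there's exactly one group, `findall` drops the full match and keeps group 1 from each hit.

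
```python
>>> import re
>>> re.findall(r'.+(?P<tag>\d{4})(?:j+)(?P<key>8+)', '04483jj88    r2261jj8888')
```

[('2261', '8888')]

This matches one or more of any character; then exactly 4 of a digit (captured as 'tag'); then one or more of a literal 'j' (non-capturing group); then one or more of a literal '8' (captured as 'key').
Walking the string: at [0:24] match '04483jj88    r2261jj8888', groups = ('2261', '8888').
`findall` packs the 2 group values into a tuple for every match.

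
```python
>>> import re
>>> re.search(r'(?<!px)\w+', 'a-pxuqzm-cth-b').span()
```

The negative lookahead/lookbehind blocks any match where the forbidden context is present.
`re.search` scans for the first position where the pattern succeeds.
The match spans [0:1] → 'a'.

(0, 1)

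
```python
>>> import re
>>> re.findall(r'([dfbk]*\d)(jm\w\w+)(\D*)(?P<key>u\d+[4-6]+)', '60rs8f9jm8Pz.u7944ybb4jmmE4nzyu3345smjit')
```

The pattern matches zero or more of one of [dfbk], then a digit (captured); then the literal 'jm', then a word character, then one or more of a word character (captured); then zero or more of a non-digit (captured); then the literal 'u', then one or more of a digit, then one or more of a character in [4-6] (captured as 'key').
Matches: at [5:18] match 'f9jm8Pz.u7944', groups = ('f9', 'jm8Pz', '.', 'u7944'); at [19:35] match 'bb4jmmE4nzyu3345', groups = ('bb4', 'jmmE4nzy', '', 'u3345').
Multiple groups make `findall` return tuples — one 4-tuple for each match.

[('f9', 'jm8Pz', '.', 'u7944'), ('bb4', 'jmmE4nzy', '', 'u3345')]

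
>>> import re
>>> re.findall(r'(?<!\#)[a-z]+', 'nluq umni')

['nluq', 'umni']

`(?!…)`/`(?<!…)` only lets a position through if the neighbouring text does NOT match; no characters are consumed.
No capturing groups, so `findall` returns the 2 full match strings.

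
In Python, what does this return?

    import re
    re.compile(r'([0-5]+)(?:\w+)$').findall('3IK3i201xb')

Pattern: one or more of a character in [0-5] (captured); then one or more of a word character (non-capturing group); then anchored at the end.
Because there's exactly one group, `findall` drops the full match and keeps group 1 from the one hit.

['3']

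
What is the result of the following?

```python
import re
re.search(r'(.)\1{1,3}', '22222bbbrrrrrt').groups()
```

('2',)

The match spans [0:4] → '2222'.
Captured: group 1 = '2'.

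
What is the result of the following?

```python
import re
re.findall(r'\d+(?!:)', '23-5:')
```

['23']

The negative lookaround is zero-width — it rules out positions where the adjacent text would match, without consuming anything.
No capturing groups, so `findall` returns the 1 full match string.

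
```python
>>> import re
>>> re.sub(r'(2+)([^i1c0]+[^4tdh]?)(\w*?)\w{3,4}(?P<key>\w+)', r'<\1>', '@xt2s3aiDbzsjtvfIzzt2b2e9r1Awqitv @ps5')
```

'@xt<2> @ps5'

Pattern: one or more of a literal '2' (captured); then one or more of any character except [i1c0], then optionally any character except [4tdh] (captured); then zero or more of a word character (lazy) (captured); then 3 to 4 of a word character; then one or more of a word character (captured as 'key').
The replacement refers to a captured group, so each match is rewritten using its own captured text.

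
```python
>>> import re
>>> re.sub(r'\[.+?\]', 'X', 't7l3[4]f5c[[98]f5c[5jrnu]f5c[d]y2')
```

't7l3Xf5cXf5cXf5cXy2'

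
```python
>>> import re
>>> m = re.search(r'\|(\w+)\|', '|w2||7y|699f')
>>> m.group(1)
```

The match spans [0:4] → '|w2|'.
Captured: group 1 = 'w2'.

'w2'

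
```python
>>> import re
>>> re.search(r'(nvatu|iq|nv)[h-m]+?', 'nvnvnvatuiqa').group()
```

`re.search` tries every starting position until one works.
The match spans [4:10] → 'nvatui'.
Captured: group 1 = 'nvatu'.

'nvatui'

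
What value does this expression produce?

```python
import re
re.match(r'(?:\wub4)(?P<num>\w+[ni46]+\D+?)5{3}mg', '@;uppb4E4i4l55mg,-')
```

None

`match` is anchored at position 0; if the pattern doesn't fit there, it returns None.
Here the pattern fails at index 0, so the call returns None.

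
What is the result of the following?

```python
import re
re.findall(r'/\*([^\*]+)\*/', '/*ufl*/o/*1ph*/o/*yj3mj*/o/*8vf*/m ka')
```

One capturing group, so `findall` returns just the captured substring from each match — 4 in all.

['ufl', '1ph', 'yj3mj', '8vf']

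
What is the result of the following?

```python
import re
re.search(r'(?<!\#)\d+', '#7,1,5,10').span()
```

(3, 4)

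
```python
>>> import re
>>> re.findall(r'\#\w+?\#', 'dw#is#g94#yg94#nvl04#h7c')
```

['#is#', '#yg94#']

`findall` yields the raw match text (2 of them) because the pattern has no groups.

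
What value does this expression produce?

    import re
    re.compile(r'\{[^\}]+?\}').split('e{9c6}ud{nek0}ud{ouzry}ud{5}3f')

`split` removes every match and returns the 5 fragments in between.

['e', 'ud', 'ud', 'ud', '3f']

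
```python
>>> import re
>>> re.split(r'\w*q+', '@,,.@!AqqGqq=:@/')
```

This matches zero or more of a word character; then one or more of a literal 'q'.
Matches to split on: at [6:12] → 'AqqGqq'.
`split` removes every match and returns the 2 fragments in between.

['@,,.@!', '=:@/']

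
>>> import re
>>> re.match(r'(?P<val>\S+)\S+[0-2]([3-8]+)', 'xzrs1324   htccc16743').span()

`match` is anchored at position 0; if the pattern doesn't fit there, it returns None.
The match spans [0:8] → 'xzrs1324'.

(0, 8)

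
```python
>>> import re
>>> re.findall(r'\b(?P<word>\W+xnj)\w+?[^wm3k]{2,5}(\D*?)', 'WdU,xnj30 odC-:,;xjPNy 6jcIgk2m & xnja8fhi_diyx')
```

The pattern matches a word boundary (`\b`, zero-width); then one or more of a non-word character, then the literal 'xnj' (captured as 'word'); then one or more of a word character (lazy), then 2 to 5 of any character except [wm3k]; then zero or more of a non-digit (lazy) (captured).
Lazy quantifiers expand one character at a time until the remainder of the pattern can match.
Matches: at [3:13] match ',xnj30 odC', groups = (',xnj', ''); at [31:43] match ' & xnja8fhi_', groups = (' & xnj', '').
Multiple groups make `findall` return tuples — one 2-tuple for each match.

[(',xnj', ''), (' & xnj', '')]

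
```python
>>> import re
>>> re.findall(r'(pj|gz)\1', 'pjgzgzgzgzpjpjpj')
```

['gz', 'gz', 'pj']

`\1` has to match the exact text group 1 already captured.
Matches: at [2:6] match 'gzgz', group 1 = 'gz'; at [6:10] match 'gzgz', group 1 = 'gz'; at [10:14] match 'pjpj', group 1 = 'pj'.
With a single group, `findall` returns only what that group captured — 3 items.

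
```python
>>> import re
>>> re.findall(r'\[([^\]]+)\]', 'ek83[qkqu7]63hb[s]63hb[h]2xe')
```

With a single group, `findall` returns only what that group captured — 3 items.

['qkqu7', 's', 'h']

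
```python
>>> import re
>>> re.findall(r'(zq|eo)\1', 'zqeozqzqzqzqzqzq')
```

['zq', 'zq', 'zq']

`\1` has to match the exact text group 1 already captured.
Because there's exactly one group, `findall` drops the full match and keeps group 1 from each hit.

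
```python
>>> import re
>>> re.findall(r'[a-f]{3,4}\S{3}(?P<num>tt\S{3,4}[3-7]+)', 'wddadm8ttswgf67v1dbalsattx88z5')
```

['ttswgf67', 'ttx88z5']

This matches 3 to 4 of a character in [a-f], then exactly 3 of a non-whitespace character; then the literal 'tt', then 3 to 4 of a non-whitespace character, then one or more of a character in [3-7] (captured as 'num').
Scanning left to right: at [1:15] match 'ddadm8ttswgf67', group 1 = 'ttswgf67'; at [17:30] match 'dbalsattx88z5', group 1 = 'ttx88z5'.
One capturing group, so `findall` returns just the captured substring from each match — 2 in all.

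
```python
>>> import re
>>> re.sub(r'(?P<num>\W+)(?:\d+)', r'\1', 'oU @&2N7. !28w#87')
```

The pattern matches one or more of a non-word character (captured as 'num'); then one or more of a digit (non-capturing group).
Matches: at [2:6] → ' @&2'; at [8:13] → '. !28'; at [14:17] → '#87'.
Each match is replaced using the text its own group 1 captured.

'oU @&N7. !w#'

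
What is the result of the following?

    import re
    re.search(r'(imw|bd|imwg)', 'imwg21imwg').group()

The regex engine tests alternatives in the order written; an earlier branch that matches wins even if a later one would match more.
`re.search` scans for the first position where the pattern succeeds.
The match spans [0:3] → 'imw'.
Captured: group 1 = 'imw'.

'imw'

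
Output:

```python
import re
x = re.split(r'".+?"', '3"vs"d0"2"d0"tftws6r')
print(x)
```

Matches to split on: at [1:5] → '"vs"'; at [7:10] → '"2"'.
`split` removes every match and returns the 3 fragments in between.

['3', 'd0', 'd0"tftws6r']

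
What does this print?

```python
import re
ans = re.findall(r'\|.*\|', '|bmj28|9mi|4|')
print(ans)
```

No capturing groups, so `findall` returns the 1 full match string.

['|bmj28|9mi|4|']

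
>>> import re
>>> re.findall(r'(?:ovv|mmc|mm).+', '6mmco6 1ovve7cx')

['mmco6 1ovve7cx']

Scanning left to right: at [1:15] → 'mmco6 1ovve7cx'.
With no groups in the pattern, `findall` gives back each whole match — 1 here.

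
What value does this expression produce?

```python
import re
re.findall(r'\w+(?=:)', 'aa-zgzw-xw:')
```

The `(?=…)`/`(?<=…)` assertion just peeks at neighbouring text; it doesn't advance the match position.
Since nothing is captured, `findall` lists the 1 matched substring directly.

['xw']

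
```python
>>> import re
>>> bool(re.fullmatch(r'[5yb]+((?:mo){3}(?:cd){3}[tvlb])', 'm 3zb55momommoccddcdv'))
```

False

`re.fullmatch` is like wrapping the pattern in `^…$` (in single-line mode).
Here the pattern can't cover the whole string, so the call returns None, and `bool(None)` is False.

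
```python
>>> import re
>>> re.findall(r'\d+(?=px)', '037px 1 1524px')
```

Lookahead/lookbehind check context without consuming it, so the matched span excludes the asserted characters.
Scanning left to right: at [0:3] → '037'; at [8:12] → '1524'.
With no groups in the pattern, `findall` gives back each whole match — 2 here.

['037', '1524']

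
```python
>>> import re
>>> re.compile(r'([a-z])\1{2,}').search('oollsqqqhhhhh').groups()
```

('q',)

The match spans [5:8] → 'qqq'.
Captured: group 1 = 'q'.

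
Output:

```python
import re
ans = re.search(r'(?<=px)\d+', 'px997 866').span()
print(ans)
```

(2, 5)

The positive lookaround only admits positions where the adjacent text matches; those characters stay outside the span.
`re.search` scans for the first position where the pattern succeeds.
The match spans [2:5] → '997'.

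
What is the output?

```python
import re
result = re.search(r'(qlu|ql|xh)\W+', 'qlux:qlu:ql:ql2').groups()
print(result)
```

The match spans [5:9] → 'qlu:'.
Captured: group 1 = 'qlu'.

('qlu',)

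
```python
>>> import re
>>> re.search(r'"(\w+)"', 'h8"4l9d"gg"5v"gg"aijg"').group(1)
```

`re.search` tries every starting position until one works.
The match spans [2:8] → '"4l9d"'.
Captured: group 1 = '4l9d'.

'4l9d'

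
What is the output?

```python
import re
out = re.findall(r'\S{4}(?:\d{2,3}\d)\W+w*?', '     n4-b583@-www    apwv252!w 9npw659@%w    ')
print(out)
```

Lazy quantifiers expand one character at a time until the remainder of the pattern can match.
Since nothing is captured, `findall` lists the 3 matched substrings directly.

['n4-b583@-', 'apwv252!', '9npw659@%']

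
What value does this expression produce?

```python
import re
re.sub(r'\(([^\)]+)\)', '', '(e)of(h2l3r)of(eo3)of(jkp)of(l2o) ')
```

'ofofofof '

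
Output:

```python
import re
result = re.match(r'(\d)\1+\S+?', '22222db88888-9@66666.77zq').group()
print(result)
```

22222d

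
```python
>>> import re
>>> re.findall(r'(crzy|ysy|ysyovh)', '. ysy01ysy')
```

Because there's exactly one group, `findall` drops the full match and keeps group 1 from each hit.

['ysy', 'ysy']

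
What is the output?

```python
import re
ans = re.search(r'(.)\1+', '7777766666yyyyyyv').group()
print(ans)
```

77777

The backreference `\1` re-matches whatever the first group consumed, character for character.
The match spans [0:5] → '77777'.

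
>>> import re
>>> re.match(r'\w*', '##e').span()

(0, 0)

The pattern matches zero or more of a word character.
`match` is anchored at position 0; if the pattern doesn't fit there, it returns None.
The match spans [0:0] → ''.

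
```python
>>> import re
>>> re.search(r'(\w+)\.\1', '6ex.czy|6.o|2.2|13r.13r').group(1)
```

'2'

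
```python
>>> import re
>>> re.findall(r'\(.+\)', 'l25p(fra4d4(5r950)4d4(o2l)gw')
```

['(fra4d4(5r950)4d4(o2l)']

Scanning left to right: at [4:26] → '(fra4d4(5r950)4d4(o2l)'.
Since nothing is captured, `findall` lists the 1 matched substring directly.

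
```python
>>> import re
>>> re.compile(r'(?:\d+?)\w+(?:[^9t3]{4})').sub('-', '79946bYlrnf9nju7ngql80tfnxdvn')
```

'-'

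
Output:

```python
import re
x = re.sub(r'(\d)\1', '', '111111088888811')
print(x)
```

0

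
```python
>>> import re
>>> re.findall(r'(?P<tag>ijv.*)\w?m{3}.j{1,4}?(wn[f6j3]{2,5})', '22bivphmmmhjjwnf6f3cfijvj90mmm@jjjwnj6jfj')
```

The pattern matches the literal 'ijv', then zero or more of any character (captured as 'tag'); then optionally a word character, then exactly 3 of the literal 'm'; then any character, then 1 to 4 of the literal 'j' (lazy); then the literal 'wn', then 2 to 5 of one of [f6j3] (captured).
2 groups means the one result is a tuple of 2 captured strings — 1 here.

[('ijvj90', 'wnj6jfj')]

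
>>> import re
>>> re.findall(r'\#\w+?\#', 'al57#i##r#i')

['#i#', '#r#']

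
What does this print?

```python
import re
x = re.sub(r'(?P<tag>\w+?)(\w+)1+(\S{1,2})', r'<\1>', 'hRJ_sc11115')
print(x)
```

The pattern matches one or more of a word character (lazy) (captured as 'tag'); then one or more of a word character (captured); then one or more of a literal '1'; then 1 to 2 of a non-whitespace character (captured).
With the lazy modifier that quantifier settles for the fewest repetitions that let the rest of the pattern succeed (the atoms after it are unaffected and can still be greedy).
Matches: at [0:11] → 'hRJ_sc11115'.
Each match is replaced using the text its own group 1 captured.

<h>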